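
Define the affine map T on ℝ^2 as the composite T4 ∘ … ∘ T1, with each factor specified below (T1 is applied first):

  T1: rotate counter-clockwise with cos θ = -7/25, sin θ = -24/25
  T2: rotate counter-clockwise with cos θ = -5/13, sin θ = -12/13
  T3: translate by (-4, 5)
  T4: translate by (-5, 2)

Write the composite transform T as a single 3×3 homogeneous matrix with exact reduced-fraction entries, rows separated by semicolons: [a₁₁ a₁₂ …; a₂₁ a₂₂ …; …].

T = [-253/325 -204/325 -9; 204/325 -253/325 7; 0 0 1]

T1 = [-7/25 24/25 0; -24/25 -7/25 0; 0 0 1]
T2·T1 = [-253/325 -204/325 0; 204/325 -253/325 0; 0 0 1]
T3·…·T1 = [-253/325 -204/325 -4; 204/325 -253/325 5; 0 0 1]
T4·…·T1 = [-253/325 -204/325 -9; 204/325 -253/325 7; 0 0 1]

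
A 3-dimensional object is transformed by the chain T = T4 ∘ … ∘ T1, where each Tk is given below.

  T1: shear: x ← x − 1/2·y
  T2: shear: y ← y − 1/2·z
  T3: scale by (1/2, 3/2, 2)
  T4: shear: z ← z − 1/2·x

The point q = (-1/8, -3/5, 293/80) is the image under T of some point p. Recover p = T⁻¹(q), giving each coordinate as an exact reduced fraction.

p = (0, 1/2, 9/5)

T1 = [1 -1/2 0 0; 0 1 0 0; 0 0 1 0; 0 0 0 1]
T2·T1 = [1 -1/2 0 0; 0 1 -1/2 0; 0 0 1 0; 0 0 0 1]
T3·…·T1 = [1/2 -1/4 0 0; 0 3/2 -3/4 0; 0 0 2 0; 0 0 0 1]
T4·…·T1 = [1/2 -1/4 0 0; 0 3/2 -3/4 0; -1/4 1/8 2 0; 0 0 0 1]
det M = 3/2; M⁻¹ = [33/16 1/3 1/8 0; 1/8 2/3 1/4 0; 1/4 0 1/2 0; 0 0 0 1]
M⁻¹ · (-1/8, -3/5, 293/80)ᵀ = (0, 1/2, 9/5)ᵀ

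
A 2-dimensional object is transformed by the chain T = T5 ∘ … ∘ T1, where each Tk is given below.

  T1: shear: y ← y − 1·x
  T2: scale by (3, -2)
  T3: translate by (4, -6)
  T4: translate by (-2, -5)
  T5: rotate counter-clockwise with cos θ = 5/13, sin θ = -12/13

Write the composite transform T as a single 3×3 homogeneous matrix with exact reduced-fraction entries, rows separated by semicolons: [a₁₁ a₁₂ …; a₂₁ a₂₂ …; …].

T1 = [1 0 0; -1 1 0; 0 0 1]
T2·T1 = [3 0 0; 2 -2 0; 0 0 1]
T3·…·T1 = [3 0 4; 2 -2 -6; 0 0 1]
T4·…·T1 = [3 0 2; 2 -2 -11; 0 0 1]
T5·…·T1 = [3 -24/13 -122/13; -2 -10/13 -79/13; 0 0 1]

T = [3 -24/13 -122/13; -2 -10/13 -79/13; 0 0 1]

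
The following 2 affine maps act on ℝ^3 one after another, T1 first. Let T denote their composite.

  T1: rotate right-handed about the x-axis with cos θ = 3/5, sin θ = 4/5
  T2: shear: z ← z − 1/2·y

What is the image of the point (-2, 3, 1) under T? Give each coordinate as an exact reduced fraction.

T1 rotate right-handed about the x-axis with cos θ = 3/5, sin θ = 4/5: (-2, 3, 1) → (-2, 1, 3)
T2 shear: z ← z − 1/2·y: (-2, 1, 3) → (-2, 1, 5/2)

T(p) = (-2, 1, 5/2)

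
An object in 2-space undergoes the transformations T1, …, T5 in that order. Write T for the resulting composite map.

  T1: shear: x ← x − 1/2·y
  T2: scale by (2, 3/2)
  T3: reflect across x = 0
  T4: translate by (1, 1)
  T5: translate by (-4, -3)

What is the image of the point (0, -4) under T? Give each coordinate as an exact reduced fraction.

T1 shear: x ← x − 1/2·y: (0, -4) → (2, -4)
T2 scale by (2, 3/2): (2, -4) → (4, -6)
T3 reflect across x = 0: (4, -6) → (-4, -6)
T4 translate by (1, 1): (-4, -6) → (-3, -5)
T5 translate by (-4, -3): (-3, -5) → (-7, -8)

T(p) = (-7, -8)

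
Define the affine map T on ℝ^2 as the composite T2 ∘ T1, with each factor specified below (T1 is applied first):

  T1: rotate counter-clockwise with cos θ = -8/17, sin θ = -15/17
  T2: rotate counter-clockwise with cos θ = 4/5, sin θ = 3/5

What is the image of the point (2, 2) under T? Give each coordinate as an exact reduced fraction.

T(p) = (194/85, -142/85)

T1 rotate counter-clockwise with cos θ = -8/17, sin θ = -15/17: (2, 2) → (14/17, -46/17)
T2 rotate counter-clockwise with cos θ = 4/5, sin θ = 3/5: (14/17, -46/17) → (194/85, -142/85)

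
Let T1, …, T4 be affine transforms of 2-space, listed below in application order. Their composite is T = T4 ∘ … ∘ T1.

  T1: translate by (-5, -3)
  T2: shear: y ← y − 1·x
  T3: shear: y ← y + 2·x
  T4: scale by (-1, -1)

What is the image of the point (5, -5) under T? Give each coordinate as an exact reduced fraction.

T1 translate by (-5, -3): (5, -5) → (0, -8)
T2 shear: y ← y − 1·x: (0, -8) → (0, -8)
T3 shear: y ← y + 2·x: (0, -8) → (0, -8)
T4 scale by (-1, -1): (0, -8) → (0, 8)

T(p) = (0, 8)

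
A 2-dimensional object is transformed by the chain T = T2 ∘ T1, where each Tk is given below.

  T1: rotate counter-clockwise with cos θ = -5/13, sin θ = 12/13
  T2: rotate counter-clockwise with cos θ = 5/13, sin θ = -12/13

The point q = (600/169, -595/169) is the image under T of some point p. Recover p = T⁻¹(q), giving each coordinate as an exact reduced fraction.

p = (0, -5)

T1 = [-5/13 -12/13 0; 12/13 -5/13 0; 0 0 1]
T2·T1 = [119/169 -120/169 0; 120/169 119/169 0; 0 0 1]
det M = 1; M⁻¹ = [119/169 120/169 0; -120/169 119/169 0; 0 0 1]
M⁻¹ · (600/169, -595/169)ᵀ = (0, -5)ᵀ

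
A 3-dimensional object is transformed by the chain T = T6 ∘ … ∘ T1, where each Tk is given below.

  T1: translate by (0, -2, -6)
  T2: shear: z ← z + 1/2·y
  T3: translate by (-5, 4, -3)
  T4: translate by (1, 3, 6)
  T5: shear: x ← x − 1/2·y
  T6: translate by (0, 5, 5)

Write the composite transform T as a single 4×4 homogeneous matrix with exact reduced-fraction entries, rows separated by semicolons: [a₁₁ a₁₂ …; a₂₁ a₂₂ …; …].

T = [1 -1/2 0 -13/2; 0 1 0 10; 0 1/2 1 1; 0 0 0 1]

T1 = [1 0 0 0; 0 1 0 -2; 0 0 1 -6; 0 0 0 1]
T2·T1 = [1 0 0 0; 0 1 0 -2; 0 1/2 1 -7; 0 0 0 1]
T3·…·T1 = [1 0 0 -5; 0 1 0 2; 0 1/2 1 -10; 0 0 0 1]
T4·…·T1 = [1 0 0 -4; 0 1 0 5; 0 1/2 1 -4; 0 0 0 1]
T5·…·T1 = [1 -1/2 0 -13/2; 0 1 0 5; 0 1/2 1 -4; 0 0 0 1]
T6·…·T1 = [1 -1/2 0 -13/2; 0 1 0 10; 0 1/2 1 1; 0 0 0 1]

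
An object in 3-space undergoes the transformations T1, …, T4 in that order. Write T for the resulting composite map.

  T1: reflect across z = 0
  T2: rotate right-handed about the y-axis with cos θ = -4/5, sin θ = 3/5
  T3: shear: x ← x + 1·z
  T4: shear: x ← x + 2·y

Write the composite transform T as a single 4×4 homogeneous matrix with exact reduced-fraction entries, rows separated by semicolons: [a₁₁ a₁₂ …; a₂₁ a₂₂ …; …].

T1 = [1 0 0 0; 0 1 0 0; 0 0 -1 0; 0 0 0 1]
T2·T1 = [-4/5 0 -3/5 0; 0 1 0 0; -3/5 0 4/5 0; 0 0 0 1]
T3·…·T1 = [-7/5 0 1/5 0; 0 1 0 0; -3/5 0 4/5 0; 0 0 0 1]
T4·…·T1 = [-7/5 2 1/5 0; 0 1 0 0; -3/5 0 4/5 0; 0 0 0 1]

T = [-7/5 2 1/5 0; 0 1 0 0; -3/5 0 4/5 0; 0 0 0 1]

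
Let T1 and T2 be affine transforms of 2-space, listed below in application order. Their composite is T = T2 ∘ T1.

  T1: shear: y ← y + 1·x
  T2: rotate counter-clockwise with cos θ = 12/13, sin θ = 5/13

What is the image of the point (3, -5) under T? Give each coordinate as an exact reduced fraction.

T(p) = (46/13, -9/13)

T1 shear: y ← y + 1·x: (3, -5) → (3, -2)
T2 rotate counter-clockwise with cos θ = 12/13, sin θ = 5/13: (3, -2) → (46/13, -9/13)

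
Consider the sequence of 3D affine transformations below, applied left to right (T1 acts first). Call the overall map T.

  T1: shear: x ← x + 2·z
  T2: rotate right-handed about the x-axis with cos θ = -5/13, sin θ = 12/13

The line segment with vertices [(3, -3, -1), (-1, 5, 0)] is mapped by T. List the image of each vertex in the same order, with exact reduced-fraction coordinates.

image vertices: (1, 27/13, -31/13), (-1, -25/13, 60/13)

T1 shear: x ← x + 2·z: (3, -3, -1) → (1, -3, -1); (-1, 5, 0) → (-1, 5, 0)
T2 rotate right-handed about the x-axis with cos θ = -5/13, sin θ = 12/13: (1, -3, -1) → (1, 27/13, -31/13); (-1, 5, 0) → (-1, -25/13, 60/13)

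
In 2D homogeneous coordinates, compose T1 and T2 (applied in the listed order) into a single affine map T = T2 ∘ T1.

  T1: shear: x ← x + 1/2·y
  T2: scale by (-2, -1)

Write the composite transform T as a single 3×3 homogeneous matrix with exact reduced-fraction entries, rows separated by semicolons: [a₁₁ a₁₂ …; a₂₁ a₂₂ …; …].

T1 = [1 1/2 0; 0 1 0; 0 0 1]
T2·T1 = [-2 -1 0; 0 -1 0; 0 0 1]

T = [-2 -1 0; 0 -1 0; 0 0 1]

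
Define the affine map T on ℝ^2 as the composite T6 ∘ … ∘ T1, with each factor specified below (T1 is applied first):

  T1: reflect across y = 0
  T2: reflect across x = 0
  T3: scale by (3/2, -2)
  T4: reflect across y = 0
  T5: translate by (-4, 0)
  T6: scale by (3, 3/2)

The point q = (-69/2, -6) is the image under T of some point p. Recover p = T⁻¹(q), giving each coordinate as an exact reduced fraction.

p = (5, 2)

T1 = [1 0 0; 0 -1 0; 0 0 1]
T2·T1 = [-1 0 0; 0 -1 0; 0 0 1]
T3·…·T1 = [-3/2 0 0; 0 2 0; 0 0 1]
T4·…·T1 = [-3/2 0 0; 0 -2 0; 0 0 1]
T5·…·T1 = [-3/2 0 -4; 0 -2 0; 0 0 1]
T6·…·T1 = [-9/2 0 -12; 0 -3 0; 0 0 1]
det M = 27/2; M⁻¹ = [-2/9 0 -8/3; 0 -1/3 0; 0 0 1]
M⁻¹ · (-69/2, -6)ᵀ = (5, 2)ᵀ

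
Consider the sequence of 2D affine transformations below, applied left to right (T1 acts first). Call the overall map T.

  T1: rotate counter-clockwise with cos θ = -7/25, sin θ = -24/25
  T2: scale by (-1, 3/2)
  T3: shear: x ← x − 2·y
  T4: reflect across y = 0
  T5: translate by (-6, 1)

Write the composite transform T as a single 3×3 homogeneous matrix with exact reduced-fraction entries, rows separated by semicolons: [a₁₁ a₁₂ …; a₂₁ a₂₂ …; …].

T = [79/25 -3/25 -6; 36/25 21/50 1; 0 0 1]

T1 = [-7/25 24/25 0; -24/25 -7/25 0; 0 0 1]
T2·T1 = [7/25 -24/25 0; -36/25 -21/50 0; 0 0 1]
T3·…·T1 = [79/25 -3/25 0; -36/25 -21/50 0; 0 0 1]
T4·…·T1 = [79/25 -3/25 0; 36/25 21/50 0; 0 0 1]
T5·…·T1 = [79/25 -3/25 -6; 36/25 21/50 1; 0 0 1]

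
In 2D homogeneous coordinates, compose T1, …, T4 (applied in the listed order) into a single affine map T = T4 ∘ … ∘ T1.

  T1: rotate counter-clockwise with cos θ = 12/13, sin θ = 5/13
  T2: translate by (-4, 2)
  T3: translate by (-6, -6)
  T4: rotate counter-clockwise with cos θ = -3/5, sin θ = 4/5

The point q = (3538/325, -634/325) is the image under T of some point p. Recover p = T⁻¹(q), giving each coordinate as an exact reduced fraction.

p = (2/5, -4)

T1 = [12/13 -5/13 0; 5/13 12/13 0; 0 0 1]
T2·T1 = [12/13 -5/13 -4; 5/13 12/13 2; 0 0 1]
T3·…·T1 = [12/13 -5/13 -10; 5/13 12/13 -4; 0 0 1]
T4·…·T1 = [-56/65 -33/65 46/5; 33/65 -56/65 -28/5; 0 0 1]
det M = 1; M⁻¹ = [-56/65 33/65 140/13; -33/65 -56/65 -2/13; 0 0 1]
M⁻¹ · (3538/325, -634/325)ᵀ = (2/5, -4)ᵀ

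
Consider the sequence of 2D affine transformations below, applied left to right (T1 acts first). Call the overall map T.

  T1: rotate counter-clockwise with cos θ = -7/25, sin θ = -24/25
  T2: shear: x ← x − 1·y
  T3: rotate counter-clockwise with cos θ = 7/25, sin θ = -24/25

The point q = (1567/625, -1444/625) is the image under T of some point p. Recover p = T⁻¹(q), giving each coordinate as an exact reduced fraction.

T1 = [-7/25 24/25 0; -24/25 -7/25 0; 0 0 1]
T2·T1 = [17/25 31/25 0; -24/25 -7/25 0; 0 0 1]
T3·…·T1 = [-457/625 49/625 0; -576/625 -793/625 0; 0 0 1]
det M = 1; M⁻¹ = [-793/625 -49/625 0; 576/625 -457/625 0; 0 0 1]
M⁻¹ · (1567/625, -1444/625)ᵀ = (-3, 4)ᵀ

p = (-3, 4)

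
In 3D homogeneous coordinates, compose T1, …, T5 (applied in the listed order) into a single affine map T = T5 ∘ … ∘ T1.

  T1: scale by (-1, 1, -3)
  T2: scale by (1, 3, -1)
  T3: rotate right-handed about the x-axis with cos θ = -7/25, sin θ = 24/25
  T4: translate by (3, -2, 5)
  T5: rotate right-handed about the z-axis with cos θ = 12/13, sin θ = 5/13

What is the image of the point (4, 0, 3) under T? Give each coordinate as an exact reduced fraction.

T1 scale by (-1, 1, -3): (4, 0, 3) → (-4, 0, -9)
T2 scale by (1, 3, -1): (-4, 0, -9) → (-4, 0, 9)
T3 rotate right-handed about the x-axis with cos θ = -7/25, sin θ = 24/25: (-4, 0, 9) → (-4, -216/25, -63/25)
T4 translate by (3, -2, 5): (-4, -216/25, -63/25) → (-1, -266/25, 62/25)
T5 rotate right-handed about the z-axis with cos θ = 12/13, sin θ = 5/13: (-1, -266/25, 62/25) → (206/65, -3317/325, 62/25)

T(p) = (206/65, -3317/325, 62/25)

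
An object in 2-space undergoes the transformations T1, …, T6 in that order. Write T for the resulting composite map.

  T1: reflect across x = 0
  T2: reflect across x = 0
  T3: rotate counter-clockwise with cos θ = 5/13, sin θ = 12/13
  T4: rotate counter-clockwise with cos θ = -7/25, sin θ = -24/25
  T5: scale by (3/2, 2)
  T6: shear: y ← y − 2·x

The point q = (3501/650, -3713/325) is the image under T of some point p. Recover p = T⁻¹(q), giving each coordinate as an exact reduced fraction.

T1 = [-1 0 0; 0 1 0; 0 0 1]
T2·T1 = [1 0 0; 0 1 0; 0 0 1]
T3·…·T1 = [5/13 -12/13 0; 12/13 5/13 0; 0 0 1]
T4·…·T1 = [253/325 204/325 0; -204/325 253/325 0; 0 0 1]
T5·…·T1 = [759/650 306/325 0; -408/325 506/325 0; 0 0 1]
T6·…·T1 = [759/650 306/325 0; -1167/325 -106/325 0; 0 0 1]
det M = 3; M⁻¹ = [-106/975 -102/325 0; 389/325 253/650 0; 0 0 1]
M⁻¹ · (3501/650, -3713/325)ᵀ = (3, 2)ᵀ

p = (3, 2)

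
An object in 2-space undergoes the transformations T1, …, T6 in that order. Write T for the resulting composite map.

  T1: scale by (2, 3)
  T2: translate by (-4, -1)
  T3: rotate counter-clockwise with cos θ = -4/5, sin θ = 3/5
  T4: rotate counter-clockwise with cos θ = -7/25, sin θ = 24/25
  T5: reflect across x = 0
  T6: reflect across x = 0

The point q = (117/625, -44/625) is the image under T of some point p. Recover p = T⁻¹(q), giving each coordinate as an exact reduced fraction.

p = (2, 2/5)

T1 = [2 0 0; 0 3 0; 0 0 1]
T2·T1 = [2 0 -4; 0 3 -1; 0 0 1]
T3·…·T1 = [-8/5 -9/5 19/5; 6/5 -12/5 -8/5; 0 0 1]
T4·…·T1 = [-88/125 351/125 59/125; -234/125 -132/125 512/125; 0 0 1]
T5·…·T1 = [88/125 -351/125 -59/125; -234/125 -132/125 512/125; 0 0 1]
T6·…·T1 = [-88/125 351/125 59/125; -234/125 -132/125 512/125; 0 0 1]
det M = 6; M⁻¹ = [-22/125 -117/250 2; 39/125 -44/375 1/3; 0 0 1]
M⁻¹ · (117/625, -44/625)ᵀ = (2, 2/5)ᵀ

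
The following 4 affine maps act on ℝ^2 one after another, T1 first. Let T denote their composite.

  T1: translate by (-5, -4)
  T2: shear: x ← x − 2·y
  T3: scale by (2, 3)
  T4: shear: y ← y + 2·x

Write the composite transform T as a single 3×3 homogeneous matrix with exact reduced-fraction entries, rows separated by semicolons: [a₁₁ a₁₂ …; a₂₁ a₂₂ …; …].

T1 = [1 0 -5; 0 1 -4; 0 0 1]
T2·T1 = [1 -2 3; 0 1 -4; 0 0 1]
T3·…·T1 = [2 -4 6; 0 3 -12; 0 0 1]
T4·…·T1 = [2 -4 6; 4 -5 0; 0 0 1]

T = [2 -4 6; 4 -5 0; 0 0 1]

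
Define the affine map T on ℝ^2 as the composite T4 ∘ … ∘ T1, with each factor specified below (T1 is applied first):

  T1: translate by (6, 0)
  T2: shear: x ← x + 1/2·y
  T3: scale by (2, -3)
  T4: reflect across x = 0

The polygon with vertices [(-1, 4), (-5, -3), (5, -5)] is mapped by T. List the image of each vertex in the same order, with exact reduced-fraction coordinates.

image vertices: (-14, -12), (1, 9), (-17, 15)

T1 translate by (6, 0): (-1, 4) → (5, 4); (-5, -3) → (1, -3); (5, -5) → (11, -5)
T2 shear: x ← x + 1/2·y: (5, 4) → (7, 4); (1, -3) → (-1/2, -3); (11, -5) → (17/2, -5)
T3 scale by (2, -3): (7, 4) → (14, -12); (-1/2, -3) → (-1, 9); (17/2, -5) → (17, 15)
T4 reflect across x = 0: (14, -12) → (-14, -12); (-1, 9) → (1, 9); (17, 15) → (-17, 15)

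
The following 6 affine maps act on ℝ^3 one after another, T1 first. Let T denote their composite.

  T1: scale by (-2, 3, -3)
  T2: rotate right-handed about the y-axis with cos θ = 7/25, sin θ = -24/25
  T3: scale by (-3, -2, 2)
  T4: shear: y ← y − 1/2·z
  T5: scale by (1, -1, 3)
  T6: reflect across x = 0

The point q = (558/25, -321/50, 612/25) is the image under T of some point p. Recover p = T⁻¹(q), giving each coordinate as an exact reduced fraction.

p = (-3, -7/4, 2)

T1 = [-2 0 0 0; 0 3 0 0; 0 0 -3 0; 0 0 0 1]
T2·T1 = [-14/25 0 72/25 0; 0 3 0 0; -48/25 0 -21/25 0; 0 0 0 1]
T3·…·T1 = [42/25 0 -216/25 0; 0 -6 0 0; -96/25 0 -42/25 0; 0 0 0 1]
T4·…·T1 = [42/25 0 -216/25 0; 48/25 -6 21/25 0; -96/25 0 -42/25 0; 0 0 0 1]
T5·…·T1 = [42/25 0 -216/25 0; -48/25 6 -21/25 0; -288/25 0 -126/25 0; 0 0 0 1]
T6·…·T1 = [-42/25 0 216/25 0; -48/25 6 -21/25 0; -288/25 0 -126/25 0; 0 0 0 1]
det M = 648; M⁻¹ = [-7/150 0 -2/25 0; 0 1/6 -1/36 0; 8/75 0 -7/450 0; 0 0 0 1]
M⁻¹ · (558/25, -321/50, 612/25)ᵀ = (-3, -7/4, 2)ᵀ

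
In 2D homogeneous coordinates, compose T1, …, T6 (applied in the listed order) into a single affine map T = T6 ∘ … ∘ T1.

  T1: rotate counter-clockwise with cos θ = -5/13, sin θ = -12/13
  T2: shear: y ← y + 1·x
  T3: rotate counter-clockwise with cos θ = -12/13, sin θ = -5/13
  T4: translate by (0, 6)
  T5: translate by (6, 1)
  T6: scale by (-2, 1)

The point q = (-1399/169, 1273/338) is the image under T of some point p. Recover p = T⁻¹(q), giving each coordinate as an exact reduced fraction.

T1 = [-5/13 12/13 0; -12/13 -5/13 0; 0 0 1]
T2·T1 = [-5/13 12/13 0; -17/13 7/13 0; 0 0 1]
T3·…·T1 = [-25/169 -109/169 0; 229/169 -144/169 0; 0 0 1]
T4·…·T1 = [-25/169 -109/169 0; 229/169 -144/169 6; 0 0 1]
T5·…·T1 = [-25/169 -109/169 6; 229/169 -144/169 7; 0 0 1]
T6·…·T1 = [50/169 218/169 -12; 229/169 -144/169 7; 0 0 1]
det M = -2; M⁻¹ = [72/169 109/169 101/169; 229/338 -25/169 1549/169; 0 0 1]
M⁻¹ · (-1399/169, 1273/338)ᵀ = (-1/2, 3)ᵀ

p = (-1/2, 3)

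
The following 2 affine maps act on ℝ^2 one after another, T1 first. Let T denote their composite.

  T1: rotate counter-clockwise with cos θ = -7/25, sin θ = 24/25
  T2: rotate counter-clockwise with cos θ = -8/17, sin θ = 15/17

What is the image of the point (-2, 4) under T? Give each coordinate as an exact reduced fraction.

T(p) = (1796/425, -622/425)

T1 rotate counter-clockwise with cos θ = -7/25, sin θ = 24/25: (-2, 4) → (-82/25, -76/25)
T2 rotate counter-clockwise with cos θ = -8/17, sin θ = 15/17: (-82/25, -76/25) → (1796/425, -622/425)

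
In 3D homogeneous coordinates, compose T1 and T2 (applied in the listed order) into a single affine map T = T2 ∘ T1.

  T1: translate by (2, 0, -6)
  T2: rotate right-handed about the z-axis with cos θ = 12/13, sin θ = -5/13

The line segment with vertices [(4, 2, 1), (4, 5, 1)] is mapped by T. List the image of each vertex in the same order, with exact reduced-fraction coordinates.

T1 translate by (2, 0, -6): (4, 2, 1) → (6, 2, -5); (4, 5, 1) → (6, 5, -5)
T2 rotate right-handed about the z-axis with cos θ = 12/13, sin θ = -5/13: (6, 2, -5) → (82/13, -6/13, -5); (6, 5, -5) → (97/13, 30/13, -5)

image vertices: (82/13, -6/13, -5), (97/13, 30/13, -5)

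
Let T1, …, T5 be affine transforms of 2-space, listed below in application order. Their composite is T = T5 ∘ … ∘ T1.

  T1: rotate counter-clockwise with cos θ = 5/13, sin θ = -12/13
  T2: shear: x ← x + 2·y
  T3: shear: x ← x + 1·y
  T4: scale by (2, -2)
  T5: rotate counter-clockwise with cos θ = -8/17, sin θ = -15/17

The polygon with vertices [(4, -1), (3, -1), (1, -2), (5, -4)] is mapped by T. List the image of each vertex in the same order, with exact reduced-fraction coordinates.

T1 rotate counter-clockwise with cos θ = 5/13, sin θ = -12/13: (4, -1) → (8/13, -53/13); (3, -1) → (3/13, -41/13); (1, -2) → (-19/13, -22/13); (5, -4) → (-23/13, -80/13)
T2 shear: x ← x + 2·y: (8/13, -53/13) → (-98/13, -53/13); (3/13, -41/13) → (-79/13, -41/13); (-19/13, -22/13) → (-63/13, -22/13); (-23/13, -80/13) → (-183/13, -80/13)
T3 shear: x ← x + 1·y: (-98/13, -53/13) → (-151/13, -53/13); (-79/13, -41/13) → (-120/13, -41/13); (-63/13, -22/13) → (-85/13, -22/13); (-183/13, -80/13) → (-263/13, -80/13)
T4 scale by (2, -2): (-151/13, -53/13) → (-302/13, 106/13); (-120/13, -41/13) → (-240/13, 82/13); (-85/13, -22/13) → (-170/13, 44/13); (-263/13, -80/13) → (-526/13, 160/13)
T5 rotate counter-clockwise with cos θ = -8/17, sin θ = -15/17: (-302/13, 106/13) → (4006/221, 3682/221); (-240/13, 82/13) → (3150/221, 2944/221); (-170/13, 44/13) → (2020/221, 2198/221); (-526/13, 160/13) → (6608/221, 6610/221)

image vertices: (4006/221, 3682/221), (3150/221, 2944/221), (2020/221, 2198/221), (6608/221, 6610/221)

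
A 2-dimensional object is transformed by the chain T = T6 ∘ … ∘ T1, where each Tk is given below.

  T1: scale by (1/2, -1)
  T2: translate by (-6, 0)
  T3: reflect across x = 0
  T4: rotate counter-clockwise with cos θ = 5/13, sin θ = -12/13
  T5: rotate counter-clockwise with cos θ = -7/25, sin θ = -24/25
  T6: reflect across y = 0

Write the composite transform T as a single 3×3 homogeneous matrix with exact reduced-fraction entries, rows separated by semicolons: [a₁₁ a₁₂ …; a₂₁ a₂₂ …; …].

T = [323/650 -36/325 -1938/325; -18/325 -323/325 216/325; 0 0 1]

T1 = [1/2 0 0; 0 -1 0; 0 0 1]
T2·T1 = [1/2 0 -6; 0 -1 0; 0 0 1]
T3·…·T1 = [-1/2 0 6; 0 -1 0; 0 0 1]
T4·…·T1 = [-5/26 -12/13 30/13; 6/13 -5/13 -72/13; 0 0 1]
T5·…·T1 = [323/650 -36/325 -1938/325; 18/325 323/325 -216/325; 0 0 1]
T6·…·T1 = [323/650 -36/325 -1938/325; -18/325 -323/325 216/325; 0 0 1]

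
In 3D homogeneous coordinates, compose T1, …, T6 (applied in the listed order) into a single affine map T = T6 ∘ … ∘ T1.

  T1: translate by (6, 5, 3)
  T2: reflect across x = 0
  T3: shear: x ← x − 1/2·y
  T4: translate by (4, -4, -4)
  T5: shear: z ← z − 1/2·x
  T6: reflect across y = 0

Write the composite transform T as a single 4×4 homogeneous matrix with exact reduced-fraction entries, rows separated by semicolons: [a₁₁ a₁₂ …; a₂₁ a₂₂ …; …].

T1 = [1 0 0 6; 0 1 0 5; 0 0 1 3; 0 0 0 1]
T2·T1 = [-1 0 0 -6; 0 1 0 5; 0 0 1 3; 0 0 0 1]
T3·…·T1 = [-1 -1/2 0 -17/2; 0 1 0 5; 0 0 1 3; 0 0 0 1]
T4·…·T1 = [-1 -1/2 0 -9/2; 0 1 0 1; 0 0 1 -1; 0 0 0 1]
T5·…·T1 = [-1 -1/2 0 -9/2; 0 1 0 1; 1/2 1/4 1 5/4; 0 0 0 1]
T6·…·T1 = [-1 -1/2 0 -9/2; 0 -1 0 -1; 1/2 1/4 1 5/4; 0 0 0 1]

T = [-1 -1/2 0 -9/2; 0 -1 0 -1; 1/2 1/4 1 5/4; 0 0 0 1]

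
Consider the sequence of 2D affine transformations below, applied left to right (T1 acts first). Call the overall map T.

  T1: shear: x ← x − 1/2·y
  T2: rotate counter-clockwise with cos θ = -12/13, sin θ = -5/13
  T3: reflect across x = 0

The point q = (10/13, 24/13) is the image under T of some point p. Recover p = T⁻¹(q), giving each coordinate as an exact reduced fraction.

T1 = [1 -1/2 0; 0 1 0; 0 0 1]
T2·T1 = [-12/13 11/13 0; -5/13 -19/26 0; 0 0 1]
T3·…·T1 = [12/13 -11/13 0; -5/13 -19/26 0; 0 0 1]
det M = -1; M⁻¹ = [19/26 -11/13 0; -5/13 -12/13 0; 0 0 1]
M⁻¹ · (10/13, 24/13)ᵀ = (-1, -2)ᵀ

p = (-1, -2)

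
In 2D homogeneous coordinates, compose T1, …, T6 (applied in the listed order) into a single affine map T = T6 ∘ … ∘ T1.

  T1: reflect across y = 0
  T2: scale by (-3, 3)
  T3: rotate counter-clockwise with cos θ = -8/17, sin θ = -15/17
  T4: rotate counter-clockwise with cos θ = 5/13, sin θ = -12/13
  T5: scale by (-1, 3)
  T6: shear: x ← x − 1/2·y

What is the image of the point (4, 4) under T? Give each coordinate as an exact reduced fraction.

T1 reflect across y = 0: (4, 4) → (4, -4)
T2 scale by (-3, 3): (4, -4) → (-12, -12)
T3 rotate counter-clockwise with cos θ = -8/17, sin θ = -15/17: (-12, -12) → (-84/17, 276/17)
T4 rotate counter-clockwise with cos θ = 5/13, sin θ = -12/13: (-84/17, 276/17) → (2892/221, 2388/221)
T5 scale by (-1, 3): (2892/221, 2388/221) → (-2892/221, 7164/221)
T6 shear: x ← x − 1/2·y: (-2892/221, 7164/221) → (-498/17, 7164/221)

T(p) = (-498/17, 7164/221)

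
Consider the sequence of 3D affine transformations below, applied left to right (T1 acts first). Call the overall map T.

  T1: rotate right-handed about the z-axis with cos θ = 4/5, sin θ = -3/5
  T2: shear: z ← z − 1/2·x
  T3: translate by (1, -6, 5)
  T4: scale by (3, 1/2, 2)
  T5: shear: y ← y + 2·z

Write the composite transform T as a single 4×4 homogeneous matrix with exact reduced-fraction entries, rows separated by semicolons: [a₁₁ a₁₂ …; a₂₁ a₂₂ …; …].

T = [12/5 9/5 0 3; -19/10 -4/5 4 17; -4/5 -3/5 2 10; 0 0 0 1]

T1 = [4/5 3/5 0 0; -3/5 4/5 0 0; 0 0 1 0; 0 0 0 1]
T2·T1 = [4/5 3/5 0 0; -3/5 4/5 0 0; -2/5 -3/10 1 0; 0 0 0 1]
T3·…·T1 = [4/5 3/5 0 1; -3/5 4/5 0 -6; -2/5 -3/10 1 5; 0 0 0 1]
T4·…·T1 = [12/5 9/5 0 3; -3/10 2/5 0 -3; -4/5 -3/5 2 10; 0 0 0 1]
T5·…·T1 = [12/5 9/5 0 3; -19/10 -4/5 4 17; -4/5 -3/5 2 10; 0 0 0 1]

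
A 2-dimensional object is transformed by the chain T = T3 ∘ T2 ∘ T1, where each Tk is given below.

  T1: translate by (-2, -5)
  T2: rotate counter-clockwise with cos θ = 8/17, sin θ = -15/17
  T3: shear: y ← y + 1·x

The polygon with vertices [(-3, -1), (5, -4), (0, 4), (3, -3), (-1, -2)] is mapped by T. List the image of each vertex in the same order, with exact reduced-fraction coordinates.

image vertices: (-130/17, -103/17), (-111/17, -228/17), (-31/17, -9/17), (-112/17, -191/17), (-129/17, -140/17)

T1 translate by (-2, -5): (-3, -1) → (-5, -6); (5, -4) → (3, -9); (0, 4) → (-2, -1); (3, -3) → (1, -8); (-1, -2) → (-3, -7)
T2 rotate counter-clockwise with cos θ = 8/17, sin θ = -15/17: (-5, -6) → (-130/17, 27/17); (3, -9) → (-111/17, -117/17); (-2, -1) → (-31/17, 22/17); (1, -8) → (-112/17, -79/17); (-3, -7) → (-129/17, -11/17)
T3 shear: y ← y + 1·x: (-130/17, 27/17) → (-130/17, -103/17); (-111/17, -117/17) → (-111/17, -228/17); (-31/17, 22/17) → (-31/17, -9/17); (-112/17, -79/17) → (-112/17, -191/17); (-129/17, -11/17) → (-129/17, -140/17)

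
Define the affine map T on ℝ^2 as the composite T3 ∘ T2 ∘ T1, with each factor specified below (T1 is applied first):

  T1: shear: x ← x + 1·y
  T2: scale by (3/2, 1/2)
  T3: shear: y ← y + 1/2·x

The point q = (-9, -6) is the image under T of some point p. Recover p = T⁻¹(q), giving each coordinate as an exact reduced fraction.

T1 = [1 1 0; 0 1 0; 0 0 1]
T2·T1 = [3/2 3/2 0; 0 1/2 0; 0 0 1]
T3·…·T1 = [3/2 3/2 0; 3/4 5/4 0; 0 0 1]
det M = 3/4; M⁻¹ = [5/3 -2 0; -1 2 0; 0 0 1]
M⁻¹ · (-9, -6)ᵀ = (-3, -3)ᵀ

p = (-3, -3)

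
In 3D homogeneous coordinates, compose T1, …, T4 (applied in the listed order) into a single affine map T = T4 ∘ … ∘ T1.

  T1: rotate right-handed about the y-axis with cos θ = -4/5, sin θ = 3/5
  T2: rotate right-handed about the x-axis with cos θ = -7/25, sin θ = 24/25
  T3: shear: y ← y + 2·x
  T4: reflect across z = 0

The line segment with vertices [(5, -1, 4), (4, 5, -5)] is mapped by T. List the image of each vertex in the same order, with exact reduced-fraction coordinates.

T1 rotate right-handed about the y-axis with cos θ = -4/5, sin θ = 3/5: (5, -1, 4) → (-8/5, -1, -31/5); (4, 5, -5) → (-31/5, 5, 8/5)
T2 rotate right-handed about the x-axis with cos θ = -7/25, sin θ = 24/25: (-8/5, -1, -31/5) → (-8/5, 779/125, 97/125); (-31/5, 5, 8/5) → (-31/5, -367/125, 544/125)
T3 shear: y ← y + 2·x: (-8/5, 779/125, 97/125) → (-8/5, 379/125, 97/125); (-31/5, -367/125, 544/125) → (-31/5, -1917/125, 544/125)
T4 reflect across z = 0: (-8/5, 379/125, 97/125) → (-8/5, 379/125, -97/125); (-31/5, -1917/125, 544/125) → (-31/5, -1917/125, -544/125)

image vertices: (-8/5, 379/125, -97/125), (-31/5, -1917/125, -544/125)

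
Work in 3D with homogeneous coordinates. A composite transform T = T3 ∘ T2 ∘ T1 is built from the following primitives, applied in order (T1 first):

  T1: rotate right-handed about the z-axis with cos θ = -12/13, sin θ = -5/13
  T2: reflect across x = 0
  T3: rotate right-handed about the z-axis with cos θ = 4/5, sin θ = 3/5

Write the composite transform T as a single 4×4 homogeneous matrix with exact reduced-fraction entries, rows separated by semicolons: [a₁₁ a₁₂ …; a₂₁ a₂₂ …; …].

T1 = [-12/13 5/13 0 0; -5/13 -12/13 0 0; 0 0 1 0; 0 0 0 1]
T2·T1 = [12/13 -5/13 0 0; -5/13 -12/13 0 0; 0 0 1 0; 0 0 0 1]
T3·…·T1 = [63/65 16/65 0 0; 16/65 -63/65 0 0; 0 0 1 0; 0 0 0 1]

T = [63/65 16/65 0 0; 16/65 -63/65 0 0; 0 0 1 0; 0 0 0 1]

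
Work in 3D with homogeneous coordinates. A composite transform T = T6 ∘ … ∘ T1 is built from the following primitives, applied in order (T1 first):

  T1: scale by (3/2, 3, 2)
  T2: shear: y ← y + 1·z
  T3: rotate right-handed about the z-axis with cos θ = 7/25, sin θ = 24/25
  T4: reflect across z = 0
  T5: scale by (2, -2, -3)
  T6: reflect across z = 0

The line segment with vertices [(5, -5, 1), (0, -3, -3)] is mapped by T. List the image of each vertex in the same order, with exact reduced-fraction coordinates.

image vertices: (729/25, -178/25, -6), (144/5, 42/5, 18)

T1 scale by (3/2, 3, 2): (5, -5, 1) → (15/2, -15, 2); (0, -3, -3) → (0, -9, -6)
T2 shear: y ← y + 1·z: (15/2, -15, 2) → (15/2, -13, 2); (0, -9, -6) → (0, -15, -6)
T3 rotate right-handed about the z-axis with cos θ = 7/25, sin θ = 24/25: (15/2, -13, 2) → (729/50, 89/25, 2); (0, -15, -6) → (72/5, -21/5, -6)
T4 reflect across z = 0: (729/50, 89/25, 2) → (729/50, 89/25, -2); (72/5, -21/5, -6) → (72/5, -21/5, 6)
T5 scale by (2, -2, -3): (729/50, 89/25, -2) → (729/25, -178/25, 6); (72/5, -21/5, 6) → (144/5, 42/5, -18)
T6 reflect across z = 0: (729/25, -178/25, 6) → (729/25, -178/25, -6); (144/5, 42/5, -18) → (144/5, 42/5, 18)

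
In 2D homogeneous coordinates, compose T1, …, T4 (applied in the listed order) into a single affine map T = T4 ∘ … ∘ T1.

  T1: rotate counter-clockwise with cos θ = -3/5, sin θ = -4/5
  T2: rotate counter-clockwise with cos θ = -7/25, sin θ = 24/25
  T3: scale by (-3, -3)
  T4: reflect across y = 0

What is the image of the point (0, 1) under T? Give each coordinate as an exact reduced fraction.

T(p) = (-132/125, 351/125)

T1 rotate counter-clockwise with cos θ = -3/5, sin θ = -4/5: (0, 1) → (4/5, -3/5)
T2 rotate counter-clockwise with cos θ = -7/25, sin θ = 24/25: (4/5, -3/5) → (44/125, 117/125)
T3 scale by (-3, -3): (44/125, 117/125) → (-132/125, -351/125)
T4 reflect across y = 0: (-132/125, -351/125) → (-132/125, 351/125)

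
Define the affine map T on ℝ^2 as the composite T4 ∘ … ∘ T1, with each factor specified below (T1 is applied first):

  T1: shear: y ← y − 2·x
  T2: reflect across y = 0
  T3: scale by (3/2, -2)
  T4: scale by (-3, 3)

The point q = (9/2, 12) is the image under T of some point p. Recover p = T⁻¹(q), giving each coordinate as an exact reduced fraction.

p = (-1, 0)

T1 = [1 0 0; -2 1 0; 0 0 1]
T2·T1 = [1 0 0; 2 -1 0; 0 0 1]
T3·…·T1 = [3/2 0 0; -4 2 0; 0 0 1]
T4·…·T1 = [-9/2 0 0; -12 6 0; 0 0 1]
det M = -27; M⁻¹ = [-2/9 0 0; -4/9 1/6 0; 0 0 1]
M⁻¹ · (9/2, 12)ᵀ = (-1, 0)ᵀ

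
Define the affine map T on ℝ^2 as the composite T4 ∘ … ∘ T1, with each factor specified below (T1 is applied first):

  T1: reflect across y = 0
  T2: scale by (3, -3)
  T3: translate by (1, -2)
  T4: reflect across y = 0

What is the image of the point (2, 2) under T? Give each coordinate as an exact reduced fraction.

T(p) = (7, -4)

T1 reflect across y = 0: (2, 2) → (2, -2)
T2 scale by (3, -3): (2, -2) → (6, 6)
T3 translate by (1, -2): (6, 6) → (7, 4)
T4 reflect across y = 0: (7, 4) → (7, -4)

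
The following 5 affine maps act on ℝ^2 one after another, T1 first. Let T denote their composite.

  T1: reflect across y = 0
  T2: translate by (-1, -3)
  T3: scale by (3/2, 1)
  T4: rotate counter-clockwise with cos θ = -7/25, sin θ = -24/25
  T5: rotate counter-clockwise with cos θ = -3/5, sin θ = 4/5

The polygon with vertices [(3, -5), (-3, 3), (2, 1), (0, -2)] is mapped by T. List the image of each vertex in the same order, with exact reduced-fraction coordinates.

image vertices: (263/125, 366/125), (-438/125, -966/125), (703/250, -402/125), (-263/250, -183/125)

T1 reflect across y = 0: (3, -5) → (3, 5); (-3, 3) → (-3, -3); (2, 1) → (2, -1); (0, -2) → (0, 2)
T2 translate by (-1, -3): (3, 5) → (2, 2); (-3, -3) → (-4, -6); (2, -1) → (1, -4); (0, 2) → (-1, -1)
T3 scale by (3/2, 1): (2, 2) → (3, 2); (-4, -6) → (-6, -6); (1, -4) → (3/2, -4); (-1, -1) → (-3/2, -1)
T4 rotate counter-clockwise with cos θ = -7/25, sin θ = -24/25: (3, 2) → (27/25, -86/25); (-6, -6) → (-102/25, 186/25); (3/2, -4) → (-213/50, -8/25); (-3/2, -1) → (-27/50, 43/25)
T5 rotate counter-clockwise with cos θ = -3/5, sin θ = 4/5: (27/25, -86/25) → (263/125, 366/125); (-102/25, 186/25) → (-438/125, -966/125); (-213/50, -8/25) → (703/250, -402/125); (-27/50, 43/25) → (-263/250, -183/125)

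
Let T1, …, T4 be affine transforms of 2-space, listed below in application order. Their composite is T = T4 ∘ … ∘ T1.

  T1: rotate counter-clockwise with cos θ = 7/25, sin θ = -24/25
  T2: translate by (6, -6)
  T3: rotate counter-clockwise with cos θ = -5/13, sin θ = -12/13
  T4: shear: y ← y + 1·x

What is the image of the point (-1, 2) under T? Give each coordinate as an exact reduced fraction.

T1 rotate counter-clockwise with cos θ = 7/25, sin θ = -24/25: (-1, 2) → (41/25, 38/25)
T2 translate by (6, -6): (41/25, 38/25) → (191/25, -112/25)
T3 rotate counter-clockwise with cos θ = -5/13, sin θ = -12/13: (191/25, -112/25) → (-2299/325, -1732/325)
T4 shear: y ← y + 1·x: (-2299/325, -1732/325) → (-2299/325, -4031/325)

T(p) = (-2299/325, -4031/325)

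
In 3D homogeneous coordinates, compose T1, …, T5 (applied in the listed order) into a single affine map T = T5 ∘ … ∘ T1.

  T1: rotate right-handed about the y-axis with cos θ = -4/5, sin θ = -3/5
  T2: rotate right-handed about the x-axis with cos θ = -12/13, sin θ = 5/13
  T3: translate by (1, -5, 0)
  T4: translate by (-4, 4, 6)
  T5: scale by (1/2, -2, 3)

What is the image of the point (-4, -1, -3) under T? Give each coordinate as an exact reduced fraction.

T(p) = (1, 2/13, 219/13)

T1 rotate right-handed about the y-axis with cos θ = -4/5, sin θ = -3/5: (-4, -1, -3) → (5, -1, 0)
T2 rotate right-handed about the x-axis with cos θ = -12/13, sin θ = 5/13: (5, -1, 0) → (5, 12/13, -5/13)
T3 translate by (1, -5, 0): (5, 12/13, -5/13) → (6, -53/13, -5/13)
T4 translate by (-4, 4, 6): (6, -53/13, -5/13) → (2, -1/13, 73/13)
T5 scale by (1/2, -2, 3): (2, -1/13, 73/13) → (1, 2/13, 219/13)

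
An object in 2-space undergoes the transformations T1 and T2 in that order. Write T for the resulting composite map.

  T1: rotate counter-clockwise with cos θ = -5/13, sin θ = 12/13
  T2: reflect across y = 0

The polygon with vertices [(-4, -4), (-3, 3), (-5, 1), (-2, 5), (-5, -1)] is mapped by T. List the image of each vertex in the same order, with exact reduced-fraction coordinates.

image vertices: (68/13, 28/13), (-21/13, 51/13), (1, 5), (-50/13, 49/13), (37/13, 55/13)

T1 rotate counter-clockwise with cos θ = -5/13, sin θ = 12/13: (-4, -4) → (68/13, -28/13); (-3, 3) → (-21/13, -51/13); (-5, 1) → (1, -5); (-2, 5) → (-50/13, -49/13); (-5, -1) → (37/13, -55/13)
T2 reflect across y = 0: (68/13, -28/13) → (68/13, 28/13); (-21/13, -51/13) → (-21/13, 51/13); (1, -5) → (1, 5); (-50/13, -49/13) → (-50/13, 49/13); (37/13, -55/13) → (37/13, 55/13)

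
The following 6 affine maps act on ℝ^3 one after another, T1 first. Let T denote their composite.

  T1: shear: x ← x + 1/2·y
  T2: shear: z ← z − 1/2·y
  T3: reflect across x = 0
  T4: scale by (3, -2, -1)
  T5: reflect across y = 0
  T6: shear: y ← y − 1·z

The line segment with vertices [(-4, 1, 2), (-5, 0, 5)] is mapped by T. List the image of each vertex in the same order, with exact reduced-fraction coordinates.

T1 shear: x ← x + 1/2·y: (-4, 1, 2) → (-7/2, 1, 2); (-5, 0, 5) → (-5, 0, 5)
T2 shear: z ← z − 1/2·y: (-7/2, 1, 2) → (-7/2, 1, 3/2); (-5, 0, 5) → (-5, 0, 5)
T3 reflect across x = 0: (-7/2, 1, 3/2) → (7/2, 1, 3/2); (-5, 0, 5) → (5, 0, 5)
T4 scale by (3, -2, -1): (7/2, 1, 3/2) → (21/2, -2, -3/2); (5, 0, 5) → (15, 0, -5)
T5 reflect across y = 0: (21/2, -2, -3/2) → (21/2, 2, -3/2); (15, 0, -5) → (15, 0, -5)
T6 shear: y ← y − 1·z: (21/2, 2, -3/2) → (21/2, 7/2, -3/2); (15, 0, -5) → (15, 5, -5)

image vertices: (21/2, 7/2, -3/2), (15, 5, -5)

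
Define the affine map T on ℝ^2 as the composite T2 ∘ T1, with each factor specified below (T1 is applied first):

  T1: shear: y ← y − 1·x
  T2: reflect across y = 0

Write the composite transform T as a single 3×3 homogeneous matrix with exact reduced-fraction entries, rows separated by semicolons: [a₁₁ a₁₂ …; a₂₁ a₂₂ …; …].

T1 = [1 0 0; -1 1 0; 0 0 1]
T2·T1 = [1 0 0; 1 -1 0; 0 0 1]

T = [1 0 0; 1 -1 0; 0 0 1]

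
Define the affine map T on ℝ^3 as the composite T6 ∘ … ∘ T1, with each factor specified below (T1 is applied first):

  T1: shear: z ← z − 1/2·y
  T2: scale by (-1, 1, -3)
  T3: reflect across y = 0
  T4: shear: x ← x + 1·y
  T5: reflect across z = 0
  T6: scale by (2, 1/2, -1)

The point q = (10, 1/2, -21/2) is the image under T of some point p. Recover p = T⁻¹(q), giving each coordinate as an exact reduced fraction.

p = (-4, -1, 3)

T1 = [1 0 0 0; 0 1 0 0; 0 -1/2 1 0; 0 0 0 1]
T2·T1 = [-1 0 0 0; 0 1 0 0; 0 3/2 -3 0; 0 0 0 1]
T3·…·T1 = [-1 0 0 0; 0 -1 0 0; 0 3/2 -3 0; 0 0 0 1]
T4·…·T1 = [-1 -1 0 0; 0 -1 0 0; 0 3/2 -3 0; 0 0 0 1]
T5·…·T1 = [-1 -1 0 0; 0 -1 0 0; 0 -3/2 3 0; 0 0 0 1]
T6·…·T1 = [-2 -2 0 0; 0 -1/2 0 0; 0 3/2 -3 0; 0 0 0 1]
det M = -3; M⁻¹ = [-1/2 2 0 0; 0 -2 0 0; 0 -1 -1/3 0; 0 0 0 1]
M⁻¹ · (10, 1/2, -21/2)ᵀ = (-4, -1, 3)ᵀ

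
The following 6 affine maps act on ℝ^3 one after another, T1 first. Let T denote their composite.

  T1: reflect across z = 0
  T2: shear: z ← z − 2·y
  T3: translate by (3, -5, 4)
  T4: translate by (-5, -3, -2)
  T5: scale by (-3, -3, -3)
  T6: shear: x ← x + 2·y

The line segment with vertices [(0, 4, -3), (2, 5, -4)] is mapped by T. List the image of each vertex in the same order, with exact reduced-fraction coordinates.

image vertices: (30, 12, 9), (18, 9, 12)

T1 reflect across z = 0: (0, 4, -3) → (0, 4, 3); (2, 5, -4) → (2, 5, 4)
T2 shear: z ← z − 2·y: (0, 4, 3) → (0, 4, -5); (2, 5, 4) → (2, 5, -6)
T3 translate by (3, -5, 4): (0, 4, -5) → (3, -1, -1); (2, 5, -6) → (5, 0, -2)
T4 translate by (-5, -3, -2): (3, -1, -1) → (-2, -4, -3); (5, 0, -2) → (0, -3, -4)
T5 scale by (-3, -3, -3): (-2, -4, -3) → (6, 12, 9); (0, -3, -4) → (0, 9, 12)
T6 shear: x ← x + 2·y: (6, 12, 9) → (30, 12, 9); (0, 9, 12) → (18, 9, 12)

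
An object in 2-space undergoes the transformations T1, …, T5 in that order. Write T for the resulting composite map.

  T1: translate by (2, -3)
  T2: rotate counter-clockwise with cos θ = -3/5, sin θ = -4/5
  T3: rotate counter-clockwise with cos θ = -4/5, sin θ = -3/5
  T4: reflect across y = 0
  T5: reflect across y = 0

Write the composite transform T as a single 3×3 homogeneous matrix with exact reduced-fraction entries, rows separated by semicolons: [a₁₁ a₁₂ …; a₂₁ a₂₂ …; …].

T1 = [1 0 2; 0 1 -3; 0 0 1]
T2·T1 = [-3/5 4/5 -18/5; -4/5 -3/5 1/5; 0 0 1]
T3·…·T1 = [0 -1 3; 1 0 2; 0 0 1]
T4·…·T1 = [0 -1 3; -1 0 -2; 0 0 1]
T5·…·T1 = [0 -1 3; 1 0 2; 0 0 1]

T = [0 -1 3; 1 0 2; 0 0 1]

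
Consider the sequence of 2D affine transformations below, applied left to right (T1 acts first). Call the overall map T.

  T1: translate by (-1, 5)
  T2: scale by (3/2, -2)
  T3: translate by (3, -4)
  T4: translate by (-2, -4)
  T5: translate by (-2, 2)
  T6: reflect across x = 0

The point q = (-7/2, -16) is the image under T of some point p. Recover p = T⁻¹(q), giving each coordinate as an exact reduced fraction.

T1 = [1 0 -1; 0 1 5; 0 0 1]
T2·T1 = [3/2 0 -3/2; 0 -2 -10; 0 0 1]
T3·…·T1 = [3/2 0 3/2; 0 -2 -14; 0 0 1]
T4·…·T1 = [3/2 0 -1/2; 0 -2 -18; 0 0 1]
T5·…·T1 = [3/2 0 -5/2; 0 -2 -16; 0 0 1]
T6·…·T1 = [-3/2 0 5/2; 0 -2 -16; 0 0 1]
det M = 3; M⁻¹ = [-2/3 0 5/3; 0 -1/2 -8; 0 0 1]
M⁻¹ · (-7/2, -16)ᵀ = (4, 0)ᵀ

p = (4, 0)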